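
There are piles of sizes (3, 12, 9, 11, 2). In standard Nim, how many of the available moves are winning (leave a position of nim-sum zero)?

3

Compute the nim-sum pairwise:
3 ⊕ 12 = 15
15 ⊕ 9 = 6
6 ⊕ 11 = 13
13 ⊕ 2 = 15
The overall nim-sum is X = 15. A pile of size p has a winning move iff p XOR X < p (reduce it to p XOR X).
  3: 3 XOR 15 = 12 ≥ 3 — no move.
  12: 12 XOR 15 = 3 < 12 — winning move (to 3).
  9: 9 XOR 15 = 6 < 9 — winning move (to 6).
  11: 11 XOR 15 = 4 < 11 — winning move (to 4).
  2: 2 XOR 15 = 13 ≥ 2 — no move.
That gives 3 winning moves.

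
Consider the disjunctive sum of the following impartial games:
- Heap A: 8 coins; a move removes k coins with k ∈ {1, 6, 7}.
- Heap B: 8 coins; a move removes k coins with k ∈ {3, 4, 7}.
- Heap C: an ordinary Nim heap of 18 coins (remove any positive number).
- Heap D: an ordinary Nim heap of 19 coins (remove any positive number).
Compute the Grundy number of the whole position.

1

For heap A, compute g(0), g(1), … with moves {1, 6, 7}:
k:     0  1  2  3  4  5  6  7  8
g(k):  0  1  0  1  0  1  2  3  2
So g(8) = 2.
Build the Grundy sequence for heap B with g(k) = mex{g(k−s) : s ∈ {3, 4, 7}, s ≤ k}:
k:     0  1  2  3  4  5  6  7  8
g(k):  0  0  0  1  1  1  2  2  2
So g(8) = 2.
Heap C is a plain Nim heap of size 18, so its Grundy value is 18.
Heap D is a plain Nim heap of size 19, so its Grundy value is 19.
By the Sprague-Grundy theorem, the Grundy value of a sum of independent games is the XOR of the component values.
Combined value = 2 XOR 2 XOR 18 XOR 19 = 1.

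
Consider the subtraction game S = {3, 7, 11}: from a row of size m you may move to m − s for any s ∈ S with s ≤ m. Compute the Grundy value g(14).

Grundy values for subtraction set {3, 7, 11}:
g(0) = mex{} = 0
g(1) = mex{} = 0
g(2) = mex{} = 0
g(3) = mex{0} = 1
g(4) = mex{0} = 1
g(5) = mex{0} = 1
g(6) = mex{1} = 0
g(7) = mex{0,1} = 2
g(8) = mex{0,1} = 2
g(9) = mex{0} = 1
g(10) = mex{1,2} = 0
g(11) = mex{0,1,2} = 3
g(12) = mex{0,1} = 2
g(13) = mex{0} = 1
g(14) = mex{1,2,3} = 0
So g(14) = 0.

0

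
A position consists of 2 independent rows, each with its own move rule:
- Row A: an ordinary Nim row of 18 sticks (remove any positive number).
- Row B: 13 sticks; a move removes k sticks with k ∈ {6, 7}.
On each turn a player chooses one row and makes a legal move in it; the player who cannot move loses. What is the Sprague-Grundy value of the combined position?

Row A is a plain Nim row of size 18, so its Grundy value is 18.
Build the Grundy sequence for row B with g(k) = mex{g(k−s) : s ∈ {6, 7}, s ≤ k}:
g(0) = mex{} = 0
g(1) = mex{} = 0
g(2) = mex{} = 0
g(3) = mex{} = 0
g(4) = mex{} = 0
g(5) = mex{} = 0
g(6) = mex{0} = 1
g(7) = mex{0} = 1
g(8) = mex{0} = 1
g(9) = mex{0} = 1
g(10) = mex{0} = 1
g(11) = mex{0} = 1
g(12) = mex{0,1} = 2
g(13) = mex{1} = 0
So g(13) = 0.
By the Sprague-Grundy theorem, the Grundy value of a sum of independent games is the XOR of the component values.
Combined value = 18 XOR 0 = 18.

18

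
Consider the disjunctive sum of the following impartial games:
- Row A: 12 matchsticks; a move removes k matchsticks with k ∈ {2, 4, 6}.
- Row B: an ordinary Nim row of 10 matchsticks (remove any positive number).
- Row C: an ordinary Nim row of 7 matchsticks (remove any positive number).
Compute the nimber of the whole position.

15

For row A, compute g(0), g(1), … with moves {2, 4, 6}:
k:     0  1  2  3  4  5  6  7  8  9 10 11 12
g(k):  0  0  1  1  2  2  3  3  0  0  1  1  2
So g(12) = 2.
Row B is a plain Nim row of size 10, so its Grundy value is 10.
Row C is a plain Nim row of size 7, so its Grundy value is 7.
By the Sprague-Grundy theorem, the Grundy value of a sum of independent games is the XOR of the component values.
Combined value = 2 XOR 10 XOR 7 = 15.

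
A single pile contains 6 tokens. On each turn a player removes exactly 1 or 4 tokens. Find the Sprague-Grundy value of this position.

1

Grundy values for subtraction set {1, 4}:
g(0) = mex{} = 0
g(1) = mex{0} = 1
g(2) = mex{1} = 0
g(3) = mex{0} = 1
g(4) = mex{0,1} = 2
g(5) = mex{1,2} = 0
g(6) = mex{0} = 1
So g(6) = 1.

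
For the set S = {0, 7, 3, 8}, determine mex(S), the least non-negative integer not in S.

0 is in the set but 1 is not, so the mex is 1.

1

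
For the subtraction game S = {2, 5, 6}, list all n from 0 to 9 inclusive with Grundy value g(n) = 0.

Build the Grundy sequence with g(k) = mex{g(k−s) : s ∈ {2, 5, 6}, s ≤ k}:
g(0) = mex{} = 0
g(1) = mex{} = 0
g(2) = mex{0} = 1
g(3) = mex{0} = 1
g(4) = mex{1} = 0
g(5) = mex{0,1} = 2
g(6) = mex{0} = 1
g(7) = mex{0,1,2} = 3
g(8) = mex{1} = 0
g(9) = mex{0,1,3} = 2
The P-positions (g = 0) in 0..9 are 0, 1, 4, 8.

0, 1, 4, 8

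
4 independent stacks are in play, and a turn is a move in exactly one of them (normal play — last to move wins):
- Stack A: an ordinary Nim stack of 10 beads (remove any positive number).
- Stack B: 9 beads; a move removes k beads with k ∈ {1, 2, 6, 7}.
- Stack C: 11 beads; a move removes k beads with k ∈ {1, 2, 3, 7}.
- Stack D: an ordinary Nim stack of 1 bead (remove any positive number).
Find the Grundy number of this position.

Stack A is a plain Nim stack of size 10, so its Grundy value is 10.
Build the Grundy sequence for stack B with g(k) = mex{g(k−s) : s ∈ {1, 2, 6, 7}, s ≤ k}:
g(0) = mex{} = 0
g(1) = mex{0} = 1
g(2) = mex{0,1} = 2
g(3) = mex{1,2} = 0
g(4) = mex{0,2} = 1
g(5) = mex{0,1} = 2
g(6) = mex{0,1,2} = 3
g(7) = mex{0,1,2,3} = 4
g(8) = mex{1,2,3,4} = 0
g(9) = mex{0,2,4} = 1
So g(9) = 1.
Build the Grundy sequence for stack C with g(k) = mex{g(k−s) : s ∈ {1, 2, 3, 7}, s ≤ k}:
g(0) = mex{} = 0
g(1) = mex{0} = 1
g(2) = mex{0,1} = 2
g(3) = mex{0,1,2} = 3
g(4) = mex{1,2,3} = 0
g(5) = mex{0,2,3} = 1
g(6) = mex{0,1,3} = 2
g(7) = mex{0,1,2} = 3
g(8) = mex{1,2,3} = 0
g(9) = mex{0,2,3} = 1
g(10) = mex{0,1,3} = 2
g(11) = mex{0,1,2} = 3
So g(11) = 3.
Stack D is a plain Nim stack of size 1, so its Grundy value is 1.
The value of a disjunctive sum is the nim-sum of the parts.
Combined value = 10 ⊕ 1 ⊕ 3 ⊕ 1 = 9.

9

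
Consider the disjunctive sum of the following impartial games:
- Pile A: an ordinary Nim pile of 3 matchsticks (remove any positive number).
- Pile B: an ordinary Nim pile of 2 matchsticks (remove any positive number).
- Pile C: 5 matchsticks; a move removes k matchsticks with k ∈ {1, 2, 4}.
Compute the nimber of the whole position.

3

Pile A is a plain Nim pile of size 3, so its Grundy value is 3.
Pile B is a plain Nim pile of size 2, so its Grundy value is 2.
Build the Grundy sequence for pile C with g(k) = mex{g(k−s) : s ∈ {1, 2, 4}, s ≤ k}:
k:     0  1  2  3  4  5
g(k):  0  1  2  0  1  2
So g(5) = 2.
By the Sprague-Grundy theorem, the Grundy value of a sum of independent games is the XOR of the component values.
Combined value = 3 ⊕ 2 ⊕ 2 = 3.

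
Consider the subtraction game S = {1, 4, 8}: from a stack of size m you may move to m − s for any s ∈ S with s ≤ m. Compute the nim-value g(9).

2

Grundy values for subtraction set {1, 4, 8}:
g(0) = mex{} = 0
g(1) = mex{0} = 1
g(2) = mex{1} = 0
g(3) = mex{0} = 1
g(4) = mex{0,1} = 2
g(5) = mex{1,2} = 0
g(6) = mex{0} = 1
g(7) = mex{1} = 0
g(8) = mex{0,2} = 1
g(9) = mex{0,1} = 2
So g(9) = 2.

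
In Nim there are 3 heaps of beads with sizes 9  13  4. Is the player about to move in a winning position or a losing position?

Losing position

In binary:
  1001  (9)
  1101  (13)
  0100  (4)
  ----
  0000  (0)
The nim-sum is 0, so this is a P-position: the player to move is in a losing position under optimal play.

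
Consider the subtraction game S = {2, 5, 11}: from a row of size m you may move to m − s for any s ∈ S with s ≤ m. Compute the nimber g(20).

Build the Grundy sequence with g(k) = mex{g(k−s) : s ∈ {2, 5, 11}, s ≤ k}:
k:     0  1  2  3  4  5  6  7  8  9 10 11 12 13 14 15 16 17 18 19 20
g(k):  0  0  1  1  0  2  1  0  0  1  1  2  2  3  0  2  1  0  2  1  0
So g(20) = 0.

0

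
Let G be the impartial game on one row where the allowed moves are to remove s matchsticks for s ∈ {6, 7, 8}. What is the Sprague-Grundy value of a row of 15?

0

Grundy values for subtraction set {6, 7, 8}:
k:     0  1  2  3  4  5  6  7  8  9 10 11 12 13 14 15
g(k):  0  0  0  0  0  0  1  1  1  1  1  1  2  2  0  0
So g(15) = 0.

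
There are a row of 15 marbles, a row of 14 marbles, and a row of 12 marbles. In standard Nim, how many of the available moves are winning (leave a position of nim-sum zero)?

3

Compute the nim-sum pairwise:
15 ^ 14 = 1
1 ^ 12 = 13
The overall nim-sum is X = 13. A row of size p has a winning move iff p XOR X < p (reduce it to p XOR X).
  15: 15 XOR 13 = 2 < 15 — winning move (to 2).
  14: 14 XOR 13 = 3 < 14 — winning move (to 3).
  12: 12 XOR 13 = 1 < 12 — winning move (to 1).
That gives 3 winning moves.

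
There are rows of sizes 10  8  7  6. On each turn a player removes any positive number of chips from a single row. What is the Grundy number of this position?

3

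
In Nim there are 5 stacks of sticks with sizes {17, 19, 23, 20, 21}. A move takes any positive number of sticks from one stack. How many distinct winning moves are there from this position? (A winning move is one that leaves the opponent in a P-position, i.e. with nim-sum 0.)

5

Compute the nim-sum pairwise:
17 ⊕ 19 = 2
2 ⊕ 23 = 21
21 ⊕ 20 = 1
1 ⊕ 21 = 20
The overall nim-sum is X = 20. A stack of size p has a winning move iff p XOR X < p (reduce it to p XOR X).
  17: 17 XOR 20 = 5 < 17 — winning move (to 5).
  19: 19 XOR 20 = 7 < 19 — winning move (to 7).
  23: 23 XOR 20 = 3 < 23 — winning move (to 3).
  20: 20 XOR 20 = 0 < 20 — winning move (to 0).
  21: 21 XOR 20 = 1 < 21 — winning move (to 1).
That gives 5 winning moves.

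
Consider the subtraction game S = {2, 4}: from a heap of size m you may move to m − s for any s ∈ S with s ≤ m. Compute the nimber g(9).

1

Grundy values for subtraction set {2, 4}:
k:     0  1  2  3  4  5  6  7  8  9
g(k):  0  0  1  1  2  2  0  0  1  1
So g(9) = 1.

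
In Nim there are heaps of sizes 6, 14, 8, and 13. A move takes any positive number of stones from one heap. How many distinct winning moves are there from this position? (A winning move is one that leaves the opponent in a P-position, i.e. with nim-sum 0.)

3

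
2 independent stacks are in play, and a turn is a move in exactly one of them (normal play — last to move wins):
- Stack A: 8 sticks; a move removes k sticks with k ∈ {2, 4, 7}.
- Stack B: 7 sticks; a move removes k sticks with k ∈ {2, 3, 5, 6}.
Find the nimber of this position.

2

Build the Grundy sequence for stack A with g(k) = mex{g(k−s) : s ∈ {2, 4, 7}, s ≤ k}:
k:     0  1  2  3  4  5  6  7  8
g(k):  0  0  1  1  2  2  0  3  1
So g(8) = 1.
Grundy values for stack B (subtraction set {2, 3, 5, 6}):
g(0) = mex{} = 0
g(1) = mex{} = 0
g(2) = mex{0} = 1
g(3) = mex{0} = 1
g(4) = mex{0,1} = 2
g(5) = mex{0,1} = 2
g(6) = mex{0,1,2} = 3
g(7) = mex{0,1,2} = 3
So g(7) = 3.
By the Sprague-Grundy theorem, the Grundy value of a sum of independent games is the XOR of the component values.
Combined value = 1 XOR 3 = 2.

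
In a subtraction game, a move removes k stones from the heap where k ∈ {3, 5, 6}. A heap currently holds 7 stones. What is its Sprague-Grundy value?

Grundy values for subtraction set {3, 5, 6}:
k:     0  1  2  3  4  5  6  7
g(k):  0  0  0  1  1  1  2  2
So g(7) = 2.

2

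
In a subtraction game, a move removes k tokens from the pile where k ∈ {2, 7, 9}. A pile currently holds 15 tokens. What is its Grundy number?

0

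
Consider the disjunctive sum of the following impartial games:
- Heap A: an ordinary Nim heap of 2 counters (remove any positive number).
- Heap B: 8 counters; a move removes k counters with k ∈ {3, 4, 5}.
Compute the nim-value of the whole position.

Heap A is a plain Nim heap of size 2, so its Grundy value is 2.
For heap B, compute g(0), g(1), … with moves {3, 4, 5}:
g(0) = mex{} = 0
g(1) = mex{} = 0
g(2) = mex{} = 0
g(3) = mex{0} = 1
g(4) = mex{0} = 1
g(5) = mex{0} = 1
g(6) = mex{0,1} = 2
g(7) = mex{0,1} = 2
g(8) = mex{1} = 0
So g(8) = 0.
The value of a disjunctive sum is the nim-sum of the parts.
Combined value = 2 ⊕ 0 = 2.

2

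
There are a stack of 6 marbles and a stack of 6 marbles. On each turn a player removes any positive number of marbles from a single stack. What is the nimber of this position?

0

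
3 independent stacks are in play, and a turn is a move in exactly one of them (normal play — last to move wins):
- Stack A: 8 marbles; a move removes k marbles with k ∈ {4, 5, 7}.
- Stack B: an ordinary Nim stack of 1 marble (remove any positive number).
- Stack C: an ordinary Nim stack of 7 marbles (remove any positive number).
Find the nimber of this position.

For stack A, compute g(0), g(1), … with moves {4, 5, 7}:
k:     0  1  2  3  4  5  6  7  8
g(k):  0  0  0  0  1  1  1  1  2
So g(8) = 2.
Stack B is a plain Nim stack of size 1, so its Grundy value is 1.
Stack C is a plain Nim stack of size 7, so its Grundy value is 7.
The value of a disjunctive sum is the nim-sum of the parts.
Combined value = 2 ⊕ 1 ⊕ 7 = 4.

4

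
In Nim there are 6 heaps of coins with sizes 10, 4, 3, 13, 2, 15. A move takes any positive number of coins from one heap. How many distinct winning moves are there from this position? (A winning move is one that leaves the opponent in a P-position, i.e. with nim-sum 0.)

3

Bitwise XOR of the heap sizes:
  1010  (10)
  0100  (4)
  0011  (3)
  1101  (13)
  0010  (2)
  1111  (15)
  ----
  1101  (13)
The overall nim-sum is X = 13. A heap of size p has a winning move iff p XOR X < p (reduce it to p XOR X).
  10: 10 XOR 13 = 7 < 10 — winning move (to 7).
  4: 4 XOR 13 = 9 ≥ 4 — no move.
  3: 3 XOR 13 = 14 ≥ 3 — no move.
  13: 13 XOR 13 = 0 < 13 — winning move (to 0).
  2: 2 XOR 13 = 15 ≥ 2 — no move.
  15: 15 XOR 13 = 2 < 15 — winning move (to 2).
That gives 3 winning moves.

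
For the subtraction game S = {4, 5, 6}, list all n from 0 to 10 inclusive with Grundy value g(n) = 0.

Grundy values for subtraction set {4, 5, 6}:
g(0) = mex{} = 0
g(1) = mex{} = 0
g(2) = mex{} = 0
g(3) = mex{} = 0
g(4) = mex{0} = 1
g(5) = mex{0} = 1
g(6) = mex{0} = 1
g(7) = mex{0} = 1
g(8) = mex{0,1} = 2
g(9) = mex{0,1} = 2
g(10) = mex{1} = 0
The P-positions (g = 0) in 0..10 are 0, 1, 2, 3, 10.

0, 1, 2, 3, 10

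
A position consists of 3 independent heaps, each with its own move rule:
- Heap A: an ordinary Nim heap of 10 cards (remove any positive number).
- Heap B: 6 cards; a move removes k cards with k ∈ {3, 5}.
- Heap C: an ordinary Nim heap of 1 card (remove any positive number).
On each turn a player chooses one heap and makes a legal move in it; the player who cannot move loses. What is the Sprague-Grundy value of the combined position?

9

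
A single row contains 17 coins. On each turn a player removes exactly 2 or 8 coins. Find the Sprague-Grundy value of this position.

1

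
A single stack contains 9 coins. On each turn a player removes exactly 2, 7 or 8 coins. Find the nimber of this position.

2

Compute g(0), g(1), … for moves {2, 7, 8}:
g(0) = mex{} = 0
g(1) = mex{} = 0
g(2) = mex{0} = 1
g(3) = mex{0} = 1
g(4) = mex{1} = 0
g(5) = mex{1} = 0
g(6) = mex{0} = 1
g(7) = mex{0} = 1
g(8) = mex{0,1} = 2
g(9) = mex{0,1} = 2
So g(9) = 2.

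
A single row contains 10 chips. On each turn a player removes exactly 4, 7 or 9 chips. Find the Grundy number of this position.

2

Build the Grundy sequence with g(k) = mex{g(k−s) : s ∈ {4, 7, 9}, s ≤ k}:
k:     0  1  2  3  4  5  6  7  8  9 10
g(k):  0  0  0  0  1  1  1  1  2  2  2
So g(10) = 2.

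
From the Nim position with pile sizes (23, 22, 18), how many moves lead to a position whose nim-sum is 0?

3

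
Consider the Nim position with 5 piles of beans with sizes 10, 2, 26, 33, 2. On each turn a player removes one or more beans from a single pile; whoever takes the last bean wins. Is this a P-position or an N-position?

N-position

Compute the nim-sum pairwise:
10 ⊕ 2 = 8
8 ⊕ 26 = 18
18 ⊕ 33 = 51
51 ⊕ 2 = 49
The nim-sum is 49 ≠ 0, so this is an N-position: the player to move can win.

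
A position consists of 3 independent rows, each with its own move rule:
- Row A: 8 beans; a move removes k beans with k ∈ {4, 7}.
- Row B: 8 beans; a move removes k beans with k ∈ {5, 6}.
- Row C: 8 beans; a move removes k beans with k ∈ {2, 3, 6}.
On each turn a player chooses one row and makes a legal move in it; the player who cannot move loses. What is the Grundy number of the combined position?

1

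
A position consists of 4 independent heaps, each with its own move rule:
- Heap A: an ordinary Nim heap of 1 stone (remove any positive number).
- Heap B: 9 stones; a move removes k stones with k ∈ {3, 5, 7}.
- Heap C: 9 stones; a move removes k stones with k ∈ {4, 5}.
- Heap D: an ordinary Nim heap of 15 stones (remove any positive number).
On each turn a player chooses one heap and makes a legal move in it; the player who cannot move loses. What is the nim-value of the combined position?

13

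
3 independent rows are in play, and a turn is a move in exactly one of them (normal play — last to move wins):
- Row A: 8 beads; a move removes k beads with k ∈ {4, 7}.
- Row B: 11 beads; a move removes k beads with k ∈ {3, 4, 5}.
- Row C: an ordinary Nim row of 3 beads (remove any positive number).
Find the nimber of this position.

0

Build the Grundy sequence for row A with g(k) = mex{g(k−s) : s ∈ {4, 7}, s ≤ k}:
g(0) = mex{} = 0
g(1) = mex{} = 0
g(2) = mex{} = 0
g(3) = mex{} = 0
g(4) = mex{0} = 1
g(5) = mex{0} = 1
g(6) = mex{0} = 1
g(7) = mex{0} = 1
g(8) = mex{0,1} = 2
So g(8) = 2.
Grundy values for row B (subtraction set {3, 4, 5}):
g(0) = mex{} = 0
g(1) = mex{} = 0
g(2) = mex{} = 0
g(3) = mex{0} = 1
g(4) = mex{0} = 1
g(5) = mex{0} = 1
g(6) = mex{0,1} = 2
g(7) = mex{0,1} = 2
g(8) = mex{1} = 0
g(9) = mex{1,2} = 0
g(10) = mex{1,2} = 0
g(11) = mex{0,2} = 1
So g(11) = 1.
Row C is a plain Nim row of size 3, so its Grundy value is 3.
By the Sprague-Grundy theorem, the Grundy value of a sum of independent games is the XOR of the component values.
Combined value = 2 ⊕ 1 ⊕ 3 = 0.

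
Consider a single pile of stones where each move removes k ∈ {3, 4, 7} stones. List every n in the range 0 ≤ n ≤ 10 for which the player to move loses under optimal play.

0, 1, 2, 10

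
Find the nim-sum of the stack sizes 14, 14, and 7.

Nim-sum: 14 ^ 14 ^ 7 = 7.

7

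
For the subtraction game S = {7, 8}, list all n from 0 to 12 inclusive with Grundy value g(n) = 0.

Grundy values for subtraction set {7, 8}:
g(0) = mex{} = 0
g(1) = mex{} = 0
g(2) = mex{} = 0
g(3) = mex{} = 0
g(4) = mex{} = 0
g(5) = mex{} = 0
g(6) = mex{} = 0
g(7) = mex{0} = 1
g(8) = mex{0} = 1
g(9) = mex{0} = 1
g(10) = mex{0} = 1
g(11) = mex{0} = 1
g(12) = mex{0} = 1
The P-positions (g = 0) in 0..12 are 0, 1, 2, 3, 4, 5, 6.

0, 1, 2, 3, 4, 5, 6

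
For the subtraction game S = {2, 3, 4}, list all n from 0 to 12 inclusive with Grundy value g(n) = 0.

Compute g(0), g(1), … for moves {2, 3, 4}:
g(0) = mex{} = 0
g(1) = mex{} = 0
g(2) = mex{0} = 1
g(3) = mex{0} = 1
g(4) = mex{0,1} = 2
g(5) = mex{0,1} = 2
g(6) = mex{1,2} = 0
g(7) = mex{1,2} = 0
g(8) = mex{0,2} = 1
g(9) = mex{0,2} = 1
g(10) = mex{0,1} = 2
g(11) = mex{0,1} = 2
g(12) = mex{1,2} = 0
The P-positions (g = 0) in 0..12 are 0, 1, 6, 7, 12.

0, 1, 6, 7, 12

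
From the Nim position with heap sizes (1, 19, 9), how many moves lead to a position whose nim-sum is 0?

1

Nim-sum: 1 ⊕ 19 ⊕ 9 = 27.
The overall nim-sum is X = 27. A heap of size p has a winning move iff p XOR X < p (reduce it to p XOR X).
  1: 1 XOR 27 = 26 ≥ 1 — no move.
  19: 19 XOR 27 = 8 < 19 — winning move (to 8).
  9: 9 XOR 27 = 18 ≥ 9 — no move.
That gives 1 winning move.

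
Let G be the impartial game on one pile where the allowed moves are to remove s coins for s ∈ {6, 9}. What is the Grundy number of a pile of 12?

2

Build the Grundy sequence with g(k) = mex{g(k−s) : s ∈ {6, 9}, s ≤ k}:
k:     0  1  2  3  4  5  6  7  8  9 10 11 12
g(k):  0  0  0  0  0  0  1  1  1  1  1  1  2
So g(12) = 2.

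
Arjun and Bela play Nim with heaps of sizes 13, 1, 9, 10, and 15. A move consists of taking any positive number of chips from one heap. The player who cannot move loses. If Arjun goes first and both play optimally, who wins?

Bela wins

Nim-sum: 13 XOR 1 XOR 9 XOR 10 XOR 15 = 0.
The nim-sum is 0, so this is a P-position: the player to move is in a losing position under optimal play; Arjun is about to move from it and so loses — Bela wins.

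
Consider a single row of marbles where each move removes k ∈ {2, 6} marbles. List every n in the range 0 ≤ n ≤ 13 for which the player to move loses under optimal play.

0, 1, 4, 5, 8, 9, 12, 13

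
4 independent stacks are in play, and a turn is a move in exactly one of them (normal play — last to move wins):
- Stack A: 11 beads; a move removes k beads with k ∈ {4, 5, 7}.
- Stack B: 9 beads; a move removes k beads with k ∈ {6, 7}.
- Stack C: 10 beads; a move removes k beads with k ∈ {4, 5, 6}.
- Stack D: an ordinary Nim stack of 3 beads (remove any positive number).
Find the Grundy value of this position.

2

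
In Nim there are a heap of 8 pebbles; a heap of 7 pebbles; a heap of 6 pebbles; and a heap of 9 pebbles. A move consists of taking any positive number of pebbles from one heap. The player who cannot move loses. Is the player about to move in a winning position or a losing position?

Losing position

Nim-sum: 8 XOR 7 XOR 6 XOR 9 = 0.
The nim-sum is 0, so this is a P-position: the player to move is in a losing position under optimal play.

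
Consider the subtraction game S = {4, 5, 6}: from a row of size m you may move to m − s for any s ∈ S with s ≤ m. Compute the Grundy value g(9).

2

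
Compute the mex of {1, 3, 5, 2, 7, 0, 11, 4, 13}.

6

The values 0, 1, 2, 3, 4, 5 are all present; 6 is the first non-negative integer missing from the set.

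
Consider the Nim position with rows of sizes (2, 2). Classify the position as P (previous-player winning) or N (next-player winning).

P-position

Compute the nim-sum pairwise:
2 XOR 2 = 0
The nim-sum is 0, so this is a P-position: the player to move is in a losing position under optimal play.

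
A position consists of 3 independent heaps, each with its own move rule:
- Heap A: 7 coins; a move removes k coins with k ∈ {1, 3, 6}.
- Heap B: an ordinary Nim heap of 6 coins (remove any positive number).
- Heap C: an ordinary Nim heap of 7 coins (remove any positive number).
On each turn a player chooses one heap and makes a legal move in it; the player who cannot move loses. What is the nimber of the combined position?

Build the Grundy sequence for heap A with g(k) = mex{g(k−s) : s ∈ {1, 3, 6}, s ≤ k}:
g(0) = mex{} = 0
g(1) = mex{0} = 1
g(2) = mex{1} = 0
g(3) = mex{0} = 1
g(4) = mex{1} = 0
g(5) = mex{0} = 1
g(6) = mex{0,1} = 2
g(7) = mex{0,1,2} = 3
So g(7) = 3.
Heap B is a plain Nim heap of size 6, so its Grundy value is 6.
Heap C is a plain Nim heap of size 7, so its Grundy value is 7.
By the Sprague-Grundy theorem, the Grundy value of a sum of independent games is the XOR of the component values.
Combined value = 3 XOR 6 XOR 7 = 2.

2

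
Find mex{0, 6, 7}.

1

0 is in the set but 1 is not, so the mex is 1.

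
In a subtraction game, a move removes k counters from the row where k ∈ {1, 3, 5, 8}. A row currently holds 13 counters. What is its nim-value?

Compute g(0), g(1), … for moves {1, 3, 5, 8}:
g(0) = mex{} = 0
g(1) = mex{0} = 1
g(2) = mex{1} = 0
g(3) = mex{0} = 1
g(4) = mex{1} = 0
g(5) = mex{0} = 1
g(6) = mex{1} = 0
g(7) = mex{0} = 1
g(8) = mex{0,1} = 2
g(9) = mex{0,1,2} = 3
g(10) = mex{0,1,3} = 2
g(11) = mex{0,1,2} = 3
g(12) = mex{0,1,3} = 2
g(13) = mex{1,2} = 0
So g(13) = 0.

0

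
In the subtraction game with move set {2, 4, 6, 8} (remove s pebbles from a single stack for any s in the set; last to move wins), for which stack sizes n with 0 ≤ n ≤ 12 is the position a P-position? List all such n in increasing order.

0, 1, 10, 11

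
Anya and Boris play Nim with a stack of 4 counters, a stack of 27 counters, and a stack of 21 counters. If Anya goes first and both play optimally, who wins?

Nim-sum: 4 XOR 27 XOR 21 = 10.
The nim-sum is 10 ≠ 0, so this is an N-position: the player to move can win; Anya has a winning move.

Anya wins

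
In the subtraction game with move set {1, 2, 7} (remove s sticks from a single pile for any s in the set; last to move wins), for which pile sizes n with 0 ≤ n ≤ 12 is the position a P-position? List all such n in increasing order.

Build the Grundy sequence with g(k) = mex{g(k−s) : s ∈ {1, 2, 7}, s ≤ k}:
g(0) = mex{} = 0
g(1) = mex{0} = 1
g(2) = mex{0,1} = 2
g(3) = mex{1,2} = 0
g(4) = mex{0,2} = 1
g(5) = mex{0,1} = 2
g(6) = mex{1,2} = 0
g(7) = mex{0,2} = 1
g(8) = mex{0,1} = 2
g(9) = mex{1,2} = 0
g(10) = mex{0,2} = 1
g(11) = mex{0,1} = 2
g(12) = mex{1,2} = 0
The P-positions (g = 0) in 0..12 are 0, 3, 6, 9, 12.

0, 3, 6, 9, 12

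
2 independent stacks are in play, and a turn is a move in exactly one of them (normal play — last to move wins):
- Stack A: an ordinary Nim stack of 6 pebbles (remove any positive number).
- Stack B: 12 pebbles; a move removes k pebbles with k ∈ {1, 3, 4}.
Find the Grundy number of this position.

Stack A is a plain Nim stack of size 6, so its Grundy value is 6.
Grundy values for stack B (subtraction set {1, 3, 4}):
g(0) = mex{} = 0
g(1) = mex{0} = 1
g(2) = mex{1} = 0
g(3) = mex{0} = 1
g(4) = mex{0,1} = 2
g(5) = mex{0,1,2} = 3
g(6) = mex{0,1,3} = 2
g(7) = mex{1,2} = 0
g(8) = mex{0,2,3} = 1
g(9) = mex{1,2,3} = 0
g(10) = mex{0,2} = 1
g(11) = mex{0,1} = 2
g(12) = mex{0,1,2} = 3
So g(12) = 3.
By the Sprague-Grundy theorem, the Grundy value of a sum of independent games is the XOR of the component values.
Combined value = 6 XOR 3 = 5.

5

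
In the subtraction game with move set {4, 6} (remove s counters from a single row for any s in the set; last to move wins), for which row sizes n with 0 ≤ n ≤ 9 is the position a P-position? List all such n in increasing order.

Compute g(0), g(1), … for moves {4, 6}:
g(0) = mex{} = 0
g(1) = mex{} = 0
g(2) = mex{} = 0
g(3) = mex{} = 0
g(4) = mex{0} = 1
g(5) = mex{0} = 1
g(6) = mex{0} = 1
g(7) = mex{0} = 1
g(8) = mex{0,1} = 2
g(9) = mex{0,1} = 2
The P-positions (g = 0) in 0..9 are 0, 1, 2, 3.

0, 1, 2, 3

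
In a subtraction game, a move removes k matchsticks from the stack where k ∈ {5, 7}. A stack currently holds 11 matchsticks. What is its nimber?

Compute g(0), g(1), … for moves {5, 7}:
g(0) = mex{} = 0
g(1) = mex{} = 0
g(2) = mex{} = 0
g(3) = mex{} = 0
g(4) = mex{} = 0
g(5) = mex{0} = 1
g(6) = mex{0} = 1
g(7) = mex{0} = 1
g(8) = mex{0} = 1
g(9) = mex{0} = 1
g(10) = mex{0,1} = 2
g(11) = mex{0,1} = 2
So g(11) = 2.

2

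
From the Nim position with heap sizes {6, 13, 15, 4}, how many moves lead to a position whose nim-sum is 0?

0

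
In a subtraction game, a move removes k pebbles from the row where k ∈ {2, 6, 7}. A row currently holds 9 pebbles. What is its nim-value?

0

Build the Grundy sequence with g(k) = mex{g(k−s) : s ∈ {2, 6, 7}, s ≤ k}:
k:     0  1  2  3  4  5  6  7  8  9
g(k):  0  0  1  1  0  0  1  1  2  0
So g(9) = 0.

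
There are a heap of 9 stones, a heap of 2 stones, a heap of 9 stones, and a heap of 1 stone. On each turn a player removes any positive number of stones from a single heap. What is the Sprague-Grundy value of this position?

Bitwise XOR of the heap sizes:
  1001  (9)
  0010  (2)
  1001  (9)
  0001  (1)
  ----
  0011  (3)

3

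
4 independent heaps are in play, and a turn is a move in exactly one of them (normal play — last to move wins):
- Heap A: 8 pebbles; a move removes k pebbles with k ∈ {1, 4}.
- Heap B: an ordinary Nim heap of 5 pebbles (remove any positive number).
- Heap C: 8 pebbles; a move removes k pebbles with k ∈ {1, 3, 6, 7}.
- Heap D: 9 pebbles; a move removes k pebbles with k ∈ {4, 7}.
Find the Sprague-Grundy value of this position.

Build the Grundy sequence for heap A with g(k) = mex{g(k−s) : s ∈ {1, 4}, s ≤ k}:
g(0) = mex{} = 0
g(1) = mex{0} = 1
g(2) = mex{1} = 0
g(3) = mex{0} = 1
g(4) = mex{0,1} = 2
g(5) = mex{1,2} = 0
g(6) = mex{0} = 1
g(7) = mex{1} = 0
g(8) = mex{0,2} = 1
So g(8) = 1.
Heap B is a plain Nim heap of size 5, so its Grundy value is 5.
Build the Grundy sequence for heap C with g(k) = mex{g(k−s) : s ∈ {1, 3, 6, 7}, s ≤ k}:
g(0) = mex{} = 0
g(1) = mex{0} = 1
g(2) = mex{1} = 0
g(3) = mex{0} = 1
g(4) = mex{1} = 0
g(5) = mex{0} = 1
g(6) = mex{0,1} = 2
g(7) = mex{0,1,2} = 3
g(8) = mex{0,1,3} = 2
So g(8) = 2.
Grundy values for heap D (subtraction set {4, 7}):
k:     0  1  2  3  4  5  6  7  8  9
g(k):  0  0  0  0  1  1  1  1  2  2
So g(9) = 2.
By the Sprague-Grundy theorem, the Grundy value of a sum of independent games is the XOR of the component values.
Combined value = 1 XOR 5 XOR 2 XOR 2 = 4.

4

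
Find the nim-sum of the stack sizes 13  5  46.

38

Bitwise XOR of the heap sizes:
  001101  (13)
  000101  (5)
  101110  (46)
  ------
  100110  (38)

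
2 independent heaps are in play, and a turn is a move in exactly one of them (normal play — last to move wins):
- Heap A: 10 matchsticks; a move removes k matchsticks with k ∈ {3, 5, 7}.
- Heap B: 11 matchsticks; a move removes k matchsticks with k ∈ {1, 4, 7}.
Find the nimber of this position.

For heap A, compute g(0), g(1), … with moves {3, 5, 7}:
k:     0  1  2  3  4  5  6  7  8  9 10
g(k):  0  0  0  1  1  1  2  2  2  3  0
So g(10) = 0.
Grundy values for heap B (subtraction set {1, 4, 7}):
k:     0  1  2  3  4  5  6  7  8  9 10 11
g(k):  0  1  0  1  2  0  1  2  0  1  0  1
So g(11) = 1.
By the Sprague-Grundy theorem, the Grundy value of a sum of independent games is the XOR of the component values.
Combined value = 0 XOR 1 = 1.

1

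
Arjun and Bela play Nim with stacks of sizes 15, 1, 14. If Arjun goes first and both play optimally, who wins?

Bitwise XOR of the heap sizes:
  1111  (15)
  0001  (1)
  1110  (14)
  ----
  0000  (0)
The nim-sum is 0, so this is a P-position: the player to move is in a losing position under optimal play; Arjun is about to move from it and so loses — Bela wins.

Bela wins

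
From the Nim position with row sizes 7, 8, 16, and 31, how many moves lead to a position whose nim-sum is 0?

0

Nim-sum: 7 ^ 8 ^ 16 ^ 31 = 0.
The nim-sum is already 0, so every move leaves a nonzero nim-sum — there are no winning moves.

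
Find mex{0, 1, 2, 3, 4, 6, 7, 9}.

5

The values 0, 1, 2, 3, 4 are all present; 5 is the first non-negative integer missing from the set.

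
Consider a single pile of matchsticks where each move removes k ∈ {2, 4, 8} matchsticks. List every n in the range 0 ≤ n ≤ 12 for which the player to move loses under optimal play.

0, 1, 6, 7, 12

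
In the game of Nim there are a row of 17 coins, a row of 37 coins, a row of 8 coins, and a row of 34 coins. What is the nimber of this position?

Write each in binary and XOR column by column:
  010001  (17)
  100101  (37)
  001000  (8)
  100010  (34)
  ------
  011110  (30)

30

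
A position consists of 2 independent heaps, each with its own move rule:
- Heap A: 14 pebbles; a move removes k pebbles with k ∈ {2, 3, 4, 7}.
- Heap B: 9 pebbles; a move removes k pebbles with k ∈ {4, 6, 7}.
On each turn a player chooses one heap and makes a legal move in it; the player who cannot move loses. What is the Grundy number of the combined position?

3

Build the Grundy sequence for heap A with g(k) = mex{g(k−s) : s ∈ {2, 3, 4, 7}, s ≤ k}:
k:     0  1  2  3  4  5  6  7  8  9 10 11 12 13 14
g(k):  0  0  1  1  2  2  0  3  1  4  2  0  0  1  1
So g(14) = 1.
For heap B, compute g(0), g(1), … with moves {4, 6, 7}:
k:     0  1  2  3  4  5  6  7  8  9
g(k):  0  0  0  0  1  1  1  1  2  2
So g(9) = 2.
The value of a disjunctive sum is the nim-sum of the parts.
Combined value = 1 ⊕ 2 = 3.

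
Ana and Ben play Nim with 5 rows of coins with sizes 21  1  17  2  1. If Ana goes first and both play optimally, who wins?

Ana wins

Nim-sum: 21 ^ 1 ^ 17 ^ 2 ^ 1 = 6.
The nim-sum is 6 ≠ 0, so this is an N-position: the player to move can win; Ana has a winning move.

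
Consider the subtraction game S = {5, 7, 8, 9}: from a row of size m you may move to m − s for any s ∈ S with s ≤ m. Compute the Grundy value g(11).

2

Compute g(0), g(1), … for moves {5, 7, 8, 9}:
k:     0  1  2  3  4  5  6  7  8  9 10 11
g(k):  0  0  0  0  0  1  1  1  1  1  2  2
So g(11) = 2.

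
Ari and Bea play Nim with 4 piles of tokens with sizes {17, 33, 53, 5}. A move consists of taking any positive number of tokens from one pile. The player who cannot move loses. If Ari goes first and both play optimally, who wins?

Bea wins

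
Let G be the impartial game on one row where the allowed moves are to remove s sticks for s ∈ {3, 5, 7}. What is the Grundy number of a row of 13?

Grundy values for subtraction set {3, 5, 7}:
k:     0  1  2  3  4  5  6  7  8  9 10 11 12 13
g(k):  0  0  0  1  1  1  2  2  2  3  0  0  0  1
So g(13) = 1.

1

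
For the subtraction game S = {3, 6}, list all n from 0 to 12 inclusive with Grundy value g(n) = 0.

0, 1, 2, 9, 10, 11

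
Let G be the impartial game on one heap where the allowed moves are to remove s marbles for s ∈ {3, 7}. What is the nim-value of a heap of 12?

0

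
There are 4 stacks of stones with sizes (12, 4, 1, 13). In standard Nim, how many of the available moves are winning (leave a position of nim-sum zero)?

3

Write each in binary and XOR column by column:
  1100  (12)
  0100  (4)
  0001  (1)
  1101  (13)
  ----
  0100  (4)
The overall nim-sum is X = 4. A stack of size p has a winning move iff p XOR X < p (reduce it to p XOR X).
  12: 12 XOR 4 = 8 < 12 — winning move (to 8).
  4: 4 XOR 4 = 0 < 4 — winning move (to 0).
  1: 1 XOR 4 = 5 ≥ 1 — no move.
  13: 13 XOR 4 = 9 < 13 — winning move (to 9).
That gives 3 winning moves.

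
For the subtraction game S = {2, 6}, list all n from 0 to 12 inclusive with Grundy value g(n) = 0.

0, 1, 4, 5, 8, 9, 12

Compute g(0), g(1), … for moves {2, 6}:
k:     0  1  2  3  4  5  6  7  8  9 10 11 12
g(k):  0  0  1  1  0  0  1  1  0  0  1  1  0
The P-positions (g = 0) in 0..12 are 0, 1, 4, 5, 8, 9, 12.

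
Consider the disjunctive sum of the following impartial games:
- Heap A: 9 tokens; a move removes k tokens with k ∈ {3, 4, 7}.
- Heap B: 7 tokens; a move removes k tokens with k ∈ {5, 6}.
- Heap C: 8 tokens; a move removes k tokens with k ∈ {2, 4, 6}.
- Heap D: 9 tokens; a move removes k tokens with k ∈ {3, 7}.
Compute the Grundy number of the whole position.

Grundy values for heap A (subtraction set {3, 4, 7}):
k:     0  1  2  3  4  5  6  7  8  9
g(k):  0  0  0  1  1  1  2  2  2  3
So g(9) = 3.
Build the Grundy sequence for heap B with g(k) = mex{g(k−s) : s ∈ {5, 6}, s ≤ k}:
g(0) = mex{} = 0
g(1) = mex{} = 0
g(2) = mex{} = 0
g(3) = mex{} = 0
g(4) = mex{} = 0
g(5) = mex{0} = 1
g(6) = mex{0} = 1
g(7) = mex{0} = 1
So g(7) = 1.
Grundy values for heap C (subtraction set {2, 4, 6}):
g(0) = mex{} = 0
g(1) = mex{} = 0
g(2) = mex{0} = 1
g(3) = mex{0} = 1
g(4) = mex{0,1} = 2
g(5) = mex{0,1} = 2
g(6) = mex{0,1,2} = 3
g(7) = mex{0,1,2} = 3
g(8) = mex{1,2,3} = 0
So g(8) = 0.
Build the Grundy sequence for heap D with g(k) = mex{g(k−s) : s ∈ {3, 7}, s ≤ k}:
g(0) = mex{} = 0
g(1) = mex{} = 0
g(2) = mex{} = 0
g(3) = mex{0} = 1
g(4) = mex{0} = 1
g(5) = mex{0} = 1
g(6) = mex{1} = 0
g(7) = mex{0,1} = 2
g(8) = mex{0,1} = 2
g(9) = mex{0} = 1
So g(9) = 1.
The value of a disjunctive sum is the nim-sum of the parts.
Combined value = 3 XOR 1 XOR 0 XOR 1 = 3.

3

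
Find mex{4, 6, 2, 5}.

0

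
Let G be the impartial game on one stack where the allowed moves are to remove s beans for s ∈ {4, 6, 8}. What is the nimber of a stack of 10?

Compute g(0), g(1), … for moves {4, 6, 8}:
k:     0  1  2  3  4  5  6  7  8  9 10
g(k):  0  0  0  0  1  1  1  1  2  2  2
So g(10) = 2.

2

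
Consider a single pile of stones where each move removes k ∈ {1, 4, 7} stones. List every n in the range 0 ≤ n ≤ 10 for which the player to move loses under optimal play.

0, 2, 5, 8, 10

Grundy values for subtraction set {1, 4, 7}:
k:     0  1  2  3  4  5  6  7  8  9 10
g(k):  0  1  0  1  2  0  1  2  0  1  0
The P-positions (g = 0) in 0..10 are 0, 2, 5, 8, 10.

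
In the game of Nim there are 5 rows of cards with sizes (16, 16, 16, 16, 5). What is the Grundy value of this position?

In binary:
  10000  (16)
  10000  (16)
  10000  (16)
  10000  (16)
  00101  (5)
  -----
  00101  (5)

5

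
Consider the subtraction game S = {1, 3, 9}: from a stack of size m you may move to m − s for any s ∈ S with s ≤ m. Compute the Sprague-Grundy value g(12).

0

Grundy values for subtraction set {1, 3, 9}:
k:     0  1  2  3  4  5  6  7  8  9 10 11 12
g(k):  0  1  0  1  0  1  0  1  0  1  0  1  0
So g(12) = 0.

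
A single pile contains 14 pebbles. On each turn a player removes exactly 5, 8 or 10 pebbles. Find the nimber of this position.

2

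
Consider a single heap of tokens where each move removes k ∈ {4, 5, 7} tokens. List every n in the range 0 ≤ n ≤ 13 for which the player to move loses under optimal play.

Compute g(0), g(1), … for moves {4, 5, 7}:
g(0) = mex{} = 0
g(1) = mex{} = 0
g(2) = mex{} = 0
g(3) = mex{} = 0
g(4) = mex{0} = 1
g(5) = mex{0} = 1
g(6) = mex{0} = 1
g(7) = mex{0} = 1
g(8) = mex{0,1} = 2
g(9) = mex{0,1} = 2
g(10) = mex{0,1} = 2
g(11) = mex{1} = 0
g(12) = mex{1,2} = 0
g(13) = mex{1,2} = 0
The P-positions (g = 0) in 0..13 are 0, 1, 2, 3, 11, 12, 13.

0, 1, 2, 3, 11, 12, 13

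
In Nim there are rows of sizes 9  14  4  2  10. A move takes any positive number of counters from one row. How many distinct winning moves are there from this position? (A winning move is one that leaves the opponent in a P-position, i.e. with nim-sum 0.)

3

Compute the nim-sum pairwise:
9 ^ 14 = 7
7 ^ 4 = 3
3 ^ 2 = 1
1 ^ 10 = 11
The overall nim-sum is X = 11. A row of size p has a winning move iff p XOR X < p (reduce it to p XOR X).
  9: 9 XOR 11 = 2 < 9 — winning move (to 2).
  14: 14 XOR 11 = 5 < 14 — winning move (to 5).
  4: 4 XOR 11 = 15 ≥ 4 — no move.
  2: 2 XOR 11 = 9 ≥ 2 — no move.
  10: 10 XOR 11 = 1 < 10 — winning move (to 1).
That gives 3 winning moves.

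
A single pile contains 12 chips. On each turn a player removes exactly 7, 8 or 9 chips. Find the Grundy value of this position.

Grundy values for subtraction set {7, 8, 9}:
k:     0  1  2  3  4  5  6  7  8  9 10 11 12
g(k):  0  0  0  0  0  0  0  1  1  1  1  1  1
So g(12) = 1.

1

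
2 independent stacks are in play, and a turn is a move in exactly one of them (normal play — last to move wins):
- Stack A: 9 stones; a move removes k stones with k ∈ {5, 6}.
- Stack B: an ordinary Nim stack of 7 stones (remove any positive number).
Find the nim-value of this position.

Build the Grundy sequence for stack A with g(k) = mex{g(k−s) : s ∈ {5, 6}, s ≤ k}:
k:     0  1  2  3  4  5  6  7  8  9
g(k):  0  0  0  0  0  1  1  1  1  1
So g(9) = 1.
Stack B is a plain Nim stack of size 7, so its Grundy value is 7.
The value of a disjunctive sum is the nim-sum of the parts.
Combined value = 1 ⊕ 7 = 6.

6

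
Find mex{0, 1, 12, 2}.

The values 0, 1, 2 are all present; 3 is the first non-negative integer missing from the set.

3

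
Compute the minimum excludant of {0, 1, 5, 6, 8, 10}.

2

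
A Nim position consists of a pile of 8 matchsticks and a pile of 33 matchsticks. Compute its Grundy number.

In binary:
  001000  (8)
  100001  (33)
  ------
  101001  (41)

41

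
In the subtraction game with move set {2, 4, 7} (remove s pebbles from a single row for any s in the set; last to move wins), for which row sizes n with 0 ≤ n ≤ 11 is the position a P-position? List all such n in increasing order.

0, 1, 6, 9

Grundy values for subtraction set {2, 4, 7}:
k:     0  1  2  3  4  5  6  7  8  9 10 11
g(k):  0  0  1  1  2  2  0  3  1  0  2  1
The P-positions (g = 0) in 0..11 are 0, 1, 6, 9.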